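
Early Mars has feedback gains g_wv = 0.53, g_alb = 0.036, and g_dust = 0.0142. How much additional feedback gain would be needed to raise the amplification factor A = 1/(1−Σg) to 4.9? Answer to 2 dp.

Current total gain = 0.5802.
Target gain for A = 4.9: g* = 1 − 1/4.9 = 0.7959.
Additional gain needed = 0.7959 − 0.5802 = 0.22.

0.22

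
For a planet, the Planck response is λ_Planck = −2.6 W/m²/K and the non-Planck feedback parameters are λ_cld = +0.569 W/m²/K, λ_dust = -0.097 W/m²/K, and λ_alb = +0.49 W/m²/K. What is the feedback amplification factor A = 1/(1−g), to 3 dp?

Convert to gains: g_cld = 0.569/2.6 = 0.2188; g_dust = -0.097/2.6 = -0.03731; g_alb = 0.49/2.6 = 0.1885.
Total gain g = 0.36999.
A = 1/(1 − 0.36999) = 1.587.

1.587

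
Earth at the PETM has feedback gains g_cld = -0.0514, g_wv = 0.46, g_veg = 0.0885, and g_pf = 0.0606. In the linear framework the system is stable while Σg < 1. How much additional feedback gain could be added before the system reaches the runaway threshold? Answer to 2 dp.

Current total gain = -0.0514 + 0.46 + 0.0885 + 0.0606 = 0.5577.
Margin to runaway = 1 − 0.5577 = 0.44.

0.44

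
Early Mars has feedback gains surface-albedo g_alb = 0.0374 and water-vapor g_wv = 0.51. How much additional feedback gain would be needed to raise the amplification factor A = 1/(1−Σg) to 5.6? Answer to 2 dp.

Current total gain = 0.5474.
Target gain for A = 5.6: g* = 1 − 1/5.6 = 0.8214.
Additional gain needed = 0.8214 − 0.5474 = 0.27.

0.27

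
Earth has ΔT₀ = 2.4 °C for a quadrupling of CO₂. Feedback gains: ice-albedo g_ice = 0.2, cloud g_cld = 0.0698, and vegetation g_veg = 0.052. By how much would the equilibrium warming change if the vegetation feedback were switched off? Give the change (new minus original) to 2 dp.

Original: g = 0.3218, ΔT = 2.4/(1−0.3218) = 3.5388 °C.
Without vegetation: g' = 0.2698, ΔT' = 2.4/(1−0.2698) = 3.2868 °C.
Change = 3.2868 − 3.5388 = -0.25 °C.

-0.25 °C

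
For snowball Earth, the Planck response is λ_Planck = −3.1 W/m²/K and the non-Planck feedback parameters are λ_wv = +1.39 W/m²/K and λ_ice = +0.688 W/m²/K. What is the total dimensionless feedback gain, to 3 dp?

0.670

Convert to gains: g_wv = 1.39/3.1 = 0.4484; g_ice = 0.688/3.1 = 0.2219.
Total gain g = 0.6703.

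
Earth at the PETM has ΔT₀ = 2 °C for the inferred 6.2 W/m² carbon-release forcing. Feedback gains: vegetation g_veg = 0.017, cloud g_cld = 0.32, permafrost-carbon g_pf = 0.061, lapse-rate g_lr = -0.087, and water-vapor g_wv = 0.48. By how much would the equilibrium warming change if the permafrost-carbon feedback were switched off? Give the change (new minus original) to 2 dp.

-2.16 °C

Original: g = 0.791, ΔT = 2/(1−0.791) = 9.5694 °C.
Without permafrost-carbon: g' = 0.73, ΔT' = 2/(1−0.73) = 7.4074 °C.
Change = 7.4074 − 9.5694 = -2.16 °C.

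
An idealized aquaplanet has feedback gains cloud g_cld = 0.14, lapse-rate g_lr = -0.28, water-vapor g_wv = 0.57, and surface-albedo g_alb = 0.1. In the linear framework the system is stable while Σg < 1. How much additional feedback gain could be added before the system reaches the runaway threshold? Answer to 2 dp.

0.47

Current total gain = 0.14 − 0.28 + 0.57 + 0.1 = 0.53.
Margin to runaway = 1 − 0.53 = 0.47.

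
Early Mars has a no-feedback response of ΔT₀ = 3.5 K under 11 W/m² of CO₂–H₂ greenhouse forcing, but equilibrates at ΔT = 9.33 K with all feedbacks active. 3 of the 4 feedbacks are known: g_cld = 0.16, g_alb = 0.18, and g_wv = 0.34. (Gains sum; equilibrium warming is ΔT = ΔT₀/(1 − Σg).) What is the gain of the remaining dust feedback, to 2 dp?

-0.06

Amplification A = ΔT/ΔT₀ = 9.33/3.5 = 2.666.
Total gain g = 1 − 1/A = 1 − 1/2.666 = 0.6249.
Known gains sum to 0.16 + 0.18 + 0.34 = 0.68.
g_dust = 0.6249 − 0.68 = -0.06.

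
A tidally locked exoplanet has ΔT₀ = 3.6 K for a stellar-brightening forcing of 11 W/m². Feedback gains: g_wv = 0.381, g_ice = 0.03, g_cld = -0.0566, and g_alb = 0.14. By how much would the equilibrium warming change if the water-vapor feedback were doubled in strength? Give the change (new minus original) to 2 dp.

21.77 K

Original: g = 0.4944, ΔT = 3.6/(1−0.4944) = 7.1203 K.
With doubled water-vapor: g' = 0.8754, ΔT' = 3.6/(1−0.8754) = 28.8925 K.
Change = 28.8925 − 7.1203 = 21.77 K.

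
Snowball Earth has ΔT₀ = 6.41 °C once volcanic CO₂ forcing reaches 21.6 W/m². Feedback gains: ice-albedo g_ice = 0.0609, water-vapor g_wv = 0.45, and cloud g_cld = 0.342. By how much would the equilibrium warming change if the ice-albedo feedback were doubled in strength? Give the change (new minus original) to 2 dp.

Original: g = 0.8529, ΔT = 6.41/(1−0.8529) = 43.5758 °C.
With doubled ice-albedo: g' = 0.9138, ΔT' = 6.41/(1−0.9138) = 74.3619 °C.
Change = 74.3619 − 43.5758 = 30.79 °C.

30.79 °C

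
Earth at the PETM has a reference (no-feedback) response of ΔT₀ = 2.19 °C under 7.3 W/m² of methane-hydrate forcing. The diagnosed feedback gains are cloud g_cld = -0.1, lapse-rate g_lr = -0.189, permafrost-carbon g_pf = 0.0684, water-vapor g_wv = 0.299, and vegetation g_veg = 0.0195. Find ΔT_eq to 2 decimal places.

Total gain g = -0.1 − 0.189 + 0.0684 + 0.299 + 0.0195 = 0.0979.
Amplification A = 1/(1 − 0.0979) = 1.109.
ΔT = 2.19 × 1.109 = 2.43 °C.

2.43 °C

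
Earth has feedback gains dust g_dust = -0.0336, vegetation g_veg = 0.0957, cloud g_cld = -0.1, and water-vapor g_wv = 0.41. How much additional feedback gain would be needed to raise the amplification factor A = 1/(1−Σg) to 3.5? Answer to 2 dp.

0.34

Current total gain = 0.3721.
Target gain for A = 3.5: g* = 1 − 1/3.5 = 0.7143.
Additional gain needed = 0.7143 − 0.3721 = 0.34.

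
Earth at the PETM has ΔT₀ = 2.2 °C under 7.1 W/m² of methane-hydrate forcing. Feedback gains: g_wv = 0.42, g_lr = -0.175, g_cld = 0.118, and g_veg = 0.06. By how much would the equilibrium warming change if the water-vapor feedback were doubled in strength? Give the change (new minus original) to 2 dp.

10.20 °C

Original: g = 0.423, ΔT = 2.2/(1−0.423) = 3.8128 °C.
With doubled water-vapor: g' = 0.843, ΔT' = 2.2/(1−0.843) = 14.0127 °C.
Change = 14.0127 − 3.8128 = 10.20 °C.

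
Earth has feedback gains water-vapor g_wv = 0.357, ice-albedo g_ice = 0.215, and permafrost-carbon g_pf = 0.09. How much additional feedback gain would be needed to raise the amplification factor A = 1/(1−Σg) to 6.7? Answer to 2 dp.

0.19

Current total gain = 0.662.
Target gain for A = 6.7: g* = 1 − 1/6.7 = 0.8507.
Additional gain needed = 0.8507 − 0.662 = 0.19.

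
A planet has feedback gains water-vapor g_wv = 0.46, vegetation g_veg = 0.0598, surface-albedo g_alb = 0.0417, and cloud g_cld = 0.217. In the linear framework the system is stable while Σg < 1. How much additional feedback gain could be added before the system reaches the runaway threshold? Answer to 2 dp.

0.22

Current total gain = 0.46 + 0.0598 + 0.0417 + 0.217 = 0.7785.
Margin to runaway = 1 − 0.7785 = 0.22.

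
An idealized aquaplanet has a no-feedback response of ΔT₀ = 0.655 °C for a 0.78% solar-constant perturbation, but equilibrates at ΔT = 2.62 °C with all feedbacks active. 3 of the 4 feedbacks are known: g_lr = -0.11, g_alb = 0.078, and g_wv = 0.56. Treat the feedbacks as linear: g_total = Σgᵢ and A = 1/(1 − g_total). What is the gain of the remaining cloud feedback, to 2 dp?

Amplification A = ΔT/ΔT₀ = 2.62/0.655 = 4.
Total gain g = 1 − 1/A = 1 − 1/4 = 0.75.
Known gains sum to -0.11 + 0.078 + 0.56 = 0.528.
g_cld = 0.75 − 0.528 = 0.22.

0.22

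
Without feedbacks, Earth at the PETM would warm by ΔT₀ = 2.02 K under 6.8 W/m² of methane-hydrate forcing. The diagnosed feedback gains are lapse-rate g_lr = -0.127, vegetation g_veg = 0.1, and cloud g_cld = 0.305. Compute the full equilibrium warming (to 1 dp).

Total gain g = -0.127 + 0.1 + 0.305 = 0.278.
Amplification A = 1/(1 − 0.278) = 1.385.
ΔT = 2.02 × 1.385 = 2.8 K.

2.8 K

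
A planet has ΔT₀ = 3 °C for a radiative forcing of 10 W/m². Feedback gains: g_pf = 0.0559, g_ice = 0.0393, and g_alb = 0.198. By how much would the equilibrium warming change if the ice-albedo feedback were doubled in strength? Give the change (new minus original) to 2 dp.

Original: g = 0.2932, ΔT = 3/(1−0.2932) = 4.2445 °C.
With doubled ice-albedo: g' = 0.3325, ΔT' = 3/(1−0.3325) = 4.4944 °C.
Change = 4.4944 − 4.2445 = 0.25 °C.

0.25 °C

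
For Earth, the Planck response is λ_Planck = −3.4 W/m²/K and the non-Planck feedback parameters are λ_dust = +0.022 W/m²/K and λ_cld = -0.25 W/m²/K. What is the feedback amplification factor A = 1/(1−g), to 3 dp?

Convert to gains: g_dust = 0.022/3.4 = 0.006471; g_cld = -0.25/3.4 = -0.07353.
Total gain g = -0.067059.
A = 1/(1 + 0.067059) = 0.937.

0.937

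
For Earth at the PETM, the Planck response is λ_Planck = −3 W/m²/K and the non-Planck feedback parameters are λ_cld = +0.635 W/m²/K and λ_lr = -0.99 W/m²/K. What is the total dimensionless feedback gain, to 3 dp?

-0.118

Convert to gains: g_cld = 0.635/3 = 0.2117; g_lr = -0.99/3 = -0.33.
Total gain g = -0.1183.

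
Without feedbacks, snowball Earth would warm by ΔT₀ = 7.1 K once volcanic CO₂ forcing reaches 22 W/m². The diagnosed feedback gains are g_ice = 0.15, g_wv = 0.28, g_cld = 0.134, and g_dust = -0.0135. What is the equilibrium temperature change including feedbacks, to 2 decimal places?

15.80 K

Total gain g = 0.15 + 0.28 + 0.134 − 0.0135 = 0.5505.
Amplification A = 1/(1 − 0.5505) = 2.225.
ΔT = 7.1 × 2.225 = 15.80 K.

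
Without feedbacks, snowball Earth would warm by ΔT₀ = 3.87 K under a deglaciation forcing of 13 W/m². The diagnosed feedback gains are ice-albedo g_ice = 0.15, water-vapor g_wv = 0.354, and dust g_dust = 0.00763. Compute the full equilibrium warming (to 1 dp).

Total gain g = 0.15 + 0.354 + 0.00763 = 0.51163.
Amplification A = 1/(1 − 0.51163) = 2.048.
ΔT = 3.87 × 2.048 = 7.9 K.

7.9 K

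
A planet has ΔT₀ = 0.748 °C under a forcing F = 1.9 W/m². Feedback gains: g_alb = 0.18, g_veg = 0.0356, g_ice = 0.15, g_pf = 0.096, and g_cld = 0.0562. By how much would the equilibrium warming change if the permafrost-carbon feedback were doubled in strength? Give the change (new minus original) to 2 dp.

Original: g = 0.5178, ΔT = 0.748/(1−0.5178) = 1.5512 °C.
With doubled permafrost-carbon: g' = 0.6138, ΔT' = 0.748/(1−0.6138) = 1.9368 °C.
Change = 1.9368 − 1.5512 = 0.39 °C.

0.39 °C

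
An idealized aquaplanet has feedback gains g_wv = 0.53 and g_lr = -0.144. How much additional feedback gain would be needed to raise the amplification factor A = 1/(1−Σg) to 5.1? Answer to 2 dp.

0.42

Current total gain = 0.386.
Target gain for A = 5.1: g* = 1 − 1/5.1 = 0.8039.
Additional gain needed = 0.8039 − 0.386 = 0.42.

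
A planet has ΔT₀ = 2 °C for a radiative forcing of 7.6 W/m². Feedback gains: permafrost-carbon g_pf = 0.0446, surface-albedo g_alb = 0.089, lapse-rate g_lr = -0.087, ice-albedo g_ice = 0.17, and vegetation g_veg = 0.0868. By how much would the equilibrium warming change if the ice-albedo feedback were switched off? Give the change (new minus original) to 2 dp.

-0.56 °C

Original: g = 0.3034, ΔT = 2/(1−0.3034) = 2.8711 °C.
Without ice-albedo: g' = 0.1334, ΔT' = 2/(1−0.1334) = 2.3079 °C.
Change = 2.3079 − 2.8711 = -0.56 °C.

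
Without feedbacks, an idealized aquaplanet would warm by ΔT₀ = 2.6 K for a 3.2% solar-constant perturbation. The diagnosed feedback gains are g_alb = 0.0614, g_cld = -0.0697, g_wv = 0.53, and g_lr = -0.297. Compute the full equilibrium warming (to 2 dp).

Total gain g = 0.0614 − 0.0697 + 0.53 − 0.297 = 0.2247.
Amplification A = 1/(1 − 0.2247) = 1.29.
ΔT = 2.6 × 1.29 = 3.35 K.

3.35 K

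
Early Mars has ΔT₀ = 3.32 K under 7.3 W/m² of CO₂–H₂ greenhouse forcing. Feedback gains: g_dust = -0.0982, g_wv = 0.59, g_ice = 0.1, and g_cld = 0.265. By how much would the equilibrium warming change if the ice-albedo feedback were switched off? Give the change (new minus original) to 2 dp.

Original: g = 0.8568, ΔT = 3.32/(1−0.8568) = 23.1844 K.
Without ice-albedo: g' = 0.7568, ΔT' = 3.32/(1−0.7568) = 13.6513 K.
Change = 13.6513 − 23.1844 = -9.53 K.

-9.53 K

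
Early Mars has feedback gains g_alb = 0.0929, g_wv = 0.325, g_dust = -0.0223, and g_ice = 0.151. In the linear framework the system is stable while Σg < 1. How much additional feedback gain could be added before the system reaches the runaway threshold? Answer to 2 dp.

Current total gain = 0.0929 + 0.325 − 0.0223 + 0.151 = 0.5466.
Margin to runaway = 1 − 0.5466 = 0.45.

0.45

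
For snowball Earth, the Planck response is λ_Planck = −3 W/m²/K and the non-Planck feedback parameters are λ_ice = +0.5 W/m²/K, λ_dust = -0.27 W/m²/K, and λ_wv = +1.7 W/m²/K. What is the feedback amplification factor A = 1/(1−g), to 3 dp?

Convert to gains: g_ice = 0.5/3 = 0.1667; g_dust = -0.27/3 = -0.09; g_wv = 1.7/3 = 0.5667.
Total gain g = 0.6434.
A = 1/(1 − 0.6434) = 2.804.

2.804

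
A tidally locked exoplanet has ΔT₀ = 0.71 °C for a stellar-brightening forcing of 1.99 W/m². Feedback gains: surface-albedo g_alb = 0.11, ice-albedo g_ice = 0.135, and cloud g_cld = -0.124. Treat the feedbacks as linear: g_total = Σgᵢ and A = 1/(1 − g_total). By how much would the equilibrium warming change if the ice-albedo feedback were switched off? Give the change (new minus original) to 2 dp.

-0.11 °C

Original: g = 0.121, ΔT = 0.71/(1−0.121) = 0.8077 °C.
Without ice-albedo: g' = -0.014, ΔT' = 0.71/(1+0.014) = 0.7002 °C.
Change = 0.7002 − 0.8077 = -0.11 °C.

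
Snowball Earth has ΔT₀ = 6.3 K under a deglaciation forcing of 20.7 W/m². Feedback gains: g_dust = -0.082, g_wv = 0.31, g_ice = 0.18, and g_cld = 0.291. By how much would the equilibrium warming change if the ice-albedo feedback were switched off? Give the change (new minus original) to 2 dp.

-7.83 K

Original: g = 0.699, ΔT = 6.3/(1−0.699) = 20.9302 K.
Without ice-albedo: g' = 0.519, ΔT' = 6.3/(1−0.519) = 13.0977 K.
Change = 13.0977 − 20.9302 = -7.83 K.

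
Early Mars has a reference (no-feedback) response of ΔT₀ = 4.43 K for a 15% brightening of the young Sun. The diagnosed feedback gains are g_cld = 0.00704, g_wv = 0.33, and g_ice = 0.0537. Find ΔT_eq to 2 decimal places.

7.27 K

Total gain g = 0.00704 + 0.33 + 0.0537 = 0.39074.
Amplification A = 1/(1 − 0.39074) = 1.641.
ΔT = 4.43 × 1.641 = 7.27 K.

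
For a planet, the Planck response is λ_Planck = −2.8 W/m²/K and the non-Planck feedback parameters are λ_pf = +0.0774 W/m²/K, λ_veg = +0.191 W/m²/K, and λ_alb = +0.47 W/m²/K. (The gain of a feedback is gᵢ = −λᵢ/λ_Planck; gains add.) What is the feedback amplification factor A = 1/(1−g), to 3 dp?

Convert to gains: g_pf = 0.0774/2.8 = 0.02764; g_veg = 0.191/2.8 = 0.06821; g_alb = 0.47/2.8 = 0.1679.
Total gain g = 0.26375.
A = 1/(1 − 0.26375) = 1.358.

1.358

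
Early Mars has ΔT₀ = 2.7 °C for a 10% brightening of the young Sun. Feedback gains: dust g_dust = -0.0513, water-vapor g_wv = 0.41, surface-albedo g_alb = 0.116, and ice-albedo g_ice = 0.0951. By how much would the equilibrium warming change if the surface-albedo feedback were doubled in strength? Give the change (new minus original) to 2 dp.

2.32 °C

Original: g = 0.5698, ΔT = 2.7/(1−0.5698) = 6.2762 °C.
With doubled surface-albedo: g' = 0.6858, ΔT' = 2.7/(1−0.6858) = 8.5933 °C.
Change = 8.5933 − 6.2762 = 2.32 °C.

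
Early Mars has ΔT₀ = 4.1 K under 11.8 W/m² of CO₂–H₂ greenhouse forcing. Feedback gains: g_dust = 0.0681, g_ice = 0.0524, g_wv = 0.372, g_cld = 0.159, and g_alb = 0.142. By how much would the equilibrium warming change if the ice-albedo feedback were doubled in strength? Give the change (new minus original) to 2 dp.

Original: g = 0.7935, ΔT = 4.1/(1−0.7935) = 19.8547 K.
With doubled ice-albedo: g' = 0.8459, ΔT' = 4.1/(1−0.8459) = 26.6061 K.
Change = 26.6061 − 19.8547 = 6.75 K.

6.75 K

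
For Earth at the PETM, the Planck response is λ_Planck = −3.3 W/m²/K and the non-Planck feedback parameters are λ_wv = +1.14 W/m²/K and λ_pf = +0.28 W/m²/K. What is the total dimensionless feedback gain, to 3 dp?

0.430

Convert to gains: g_wv = 1.14/3.3 = 0.3455; g_pf = 0.28/3.3 = 0.08485.
Total gain g = 0.43035.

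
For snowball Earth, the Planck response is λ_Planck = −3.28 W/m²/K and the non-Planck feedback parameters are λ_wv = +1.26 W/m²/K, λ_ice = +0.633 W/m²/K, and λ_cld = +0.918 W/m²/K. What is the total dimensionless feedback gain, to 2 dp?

Convert to gains: g_wv = 1.26/3.28 = 0.3841; g_ice = 0.633/3.28 = 0.193; g_cld = 0.918/3.28 = 0.2799.
Total gain g = 0.857.

0.86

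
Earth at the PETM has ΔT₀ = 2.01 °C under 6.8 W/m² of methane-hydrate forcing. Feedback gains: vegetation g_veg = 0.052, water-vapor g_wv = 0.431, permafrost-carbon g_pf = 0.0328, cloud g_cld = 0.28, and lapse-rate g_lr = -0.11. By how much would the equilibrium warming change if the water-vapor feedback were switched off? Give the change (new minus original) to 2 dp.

Original: g = 0.6858, ΔT = 2.01/(1−0.6858) = 6.3972 °C.
Without water-vapor: g' = 0.2548, ΔT' = 2.01/(1−0.2548) = 2.6973 °C.
Change = 2.6973 − 6.3972 = -3.70 °C.

-3.70 °C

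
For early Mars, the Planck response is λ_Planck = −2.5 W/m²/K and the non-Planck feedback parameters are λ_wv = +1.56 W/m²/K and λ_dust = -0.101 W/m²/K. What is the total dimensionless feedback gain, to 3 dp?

Convert to gains: g_wv = 1.56/2.5 = 0.624; g_dust = -0.101/2.5 = -0.0404.
Total gain g = 0.5836.

0.584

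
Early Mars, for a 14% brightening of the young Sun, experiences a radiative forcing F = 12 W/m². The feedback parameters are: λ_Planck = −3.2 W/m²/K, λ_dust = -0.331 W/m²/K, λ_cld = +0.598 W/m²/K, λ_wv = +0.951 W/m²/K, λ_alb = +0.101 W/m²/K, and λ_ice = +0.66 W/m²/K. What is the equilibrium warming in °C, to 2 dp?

Net feedback parameter λ = (−3.2) + (-0.331) + (+0.598) + (+0.951) + (+0.101) + (+0.66) = -1.221 W/m²/K.
ΔT = −F/λ = −12/(-1.221) = 9.83 °C.

9.83 °C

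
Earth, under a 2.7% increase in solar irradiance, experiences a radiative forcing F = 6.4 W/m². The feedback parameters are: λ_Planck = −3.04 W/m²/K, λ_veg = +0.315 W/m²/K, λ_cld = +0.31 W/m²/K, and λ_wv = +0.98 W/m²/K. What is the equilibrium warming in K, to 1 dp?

Net feedback parameter λ = (−3.04) + (+0.315) + (+0.31) + (+0.98) = -1.435 W/m²/K.
ΔT = −F/λ = −6.4/(-1.435) = 4.5 K.

4.5 K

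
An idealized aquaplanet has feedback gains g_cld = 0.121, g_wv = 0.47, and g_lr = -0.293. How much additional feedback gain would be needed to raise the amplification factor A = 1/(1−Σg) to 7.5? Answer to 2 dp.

Current total gain = 0.298.
Target gain for A = 7.5: g* = 1 − 1/7.5 = 0.8667.
Additional gain needed = 0.8667 − 0.298 = 0.57.

0.57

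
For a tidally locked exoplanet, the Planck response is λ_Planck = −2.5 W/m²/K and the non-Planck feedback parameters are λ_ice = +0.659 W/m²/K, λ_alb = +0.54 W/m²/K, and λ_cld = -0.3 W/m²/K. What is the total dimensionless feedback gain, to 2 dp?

Convert to gains: g_ice = 0.659/2.5 = 0.2636; g_alb = 0.54/2.5 = 0.216; g_cld = -0.3/2.5 = -0.12.
Total gain g = 0.3596.

0.36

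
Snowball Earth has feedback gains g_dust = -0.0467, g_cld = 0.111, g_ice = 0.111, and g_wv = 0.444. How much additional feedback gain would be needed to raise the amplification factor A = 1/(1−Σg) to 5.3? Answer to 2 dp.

Current total gain = 0.6193.
Target gain for A = 5.3: g* = 1 − 1/5.3 = 0.8113.
Additional gain needed = 0.8113 − 0.6193 = 0.19.

0.19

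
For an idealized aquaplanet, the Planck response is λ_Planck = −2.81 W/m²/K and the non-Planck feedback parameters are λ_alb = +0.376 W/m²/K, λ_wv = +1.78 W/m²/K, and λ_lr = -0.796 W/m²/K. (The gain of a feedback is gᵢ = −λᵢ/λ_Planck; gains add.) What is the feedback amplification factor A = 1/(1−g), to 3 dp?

Convert to gains: g_alb = 0.376/2.81 = 0.1338; g_wv = 1.78/2.81 = 0.6335; g_lr = -0.796/2.81 = -0.2833.
Total gain g = 0.484.
A = 1/(1 − 0.484) = 1.938.

1.938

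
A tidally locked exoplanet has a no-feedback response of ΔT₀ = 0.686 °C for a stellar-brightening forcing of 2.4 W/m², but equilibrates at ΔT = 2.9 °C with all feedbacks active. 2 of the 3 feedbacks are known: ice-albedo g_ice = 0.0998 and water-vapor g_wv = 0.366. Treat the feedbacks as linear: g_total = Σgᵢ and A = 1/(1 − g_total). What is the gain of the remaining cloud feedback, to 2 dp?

0.30

Amplification A = ΔT/ΔT₀ = 2.9/0.686 = 4.227.
Total gain g = 1 − 1/A = 1 − 1/4.227 = 0.7634.
Known gains sum to 0.0998 + 0.366 = 0.4658.
g_cld = 0.7634 − 0.4658 = 0.30.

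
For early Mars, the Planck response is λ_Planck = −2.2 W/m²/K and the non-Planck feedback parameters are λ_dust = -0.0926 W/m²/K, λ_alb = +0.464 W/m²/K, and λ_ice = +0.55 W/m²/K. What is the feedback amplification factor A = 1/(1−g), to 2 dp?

1.72

Convert to gains: g_dust = -0.0926/2.2 = -0.04209; g_alb = 0.464/2.2 = 0.2109; g_ice = 0.55/2.2 = 0.25.
Total gain g = 0.41881.
A = 1/(1 − 0.41881) = 1.72.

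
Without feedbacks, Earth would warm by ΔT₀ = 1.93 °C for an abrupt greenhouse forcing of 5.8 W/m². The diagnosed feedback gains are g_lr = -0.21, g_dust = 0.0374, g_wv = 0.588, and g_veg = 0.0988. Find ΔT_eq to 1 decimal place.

Total gain g = -0.21 + 0.0374 + 0.588 + 0.0988 = 0.5142.
Amplification A = 1/(1 − 0.5142) = 2.058.
ΔT = 1.93 × 2.058 = 4.0 °C.

4.0 °C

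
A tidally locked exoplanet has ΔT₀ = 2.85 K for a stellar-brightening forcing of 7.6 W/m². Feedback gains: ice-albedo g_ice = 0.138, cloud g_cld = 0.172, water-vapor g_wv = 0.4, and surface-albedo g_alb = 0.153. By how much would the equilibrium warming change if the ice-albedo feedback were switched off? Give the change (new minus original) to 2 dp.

Original: g = 0.863, ΔT = 2.85/(1−0.863) = 20.8029 K.
Without ice-albedo: g' = 0.725, ΔT' = 2.85/(1−0.725) = 10.3636 K.
Change = 10.3636 − 20.8029 = -10.44 K.

-10.44 K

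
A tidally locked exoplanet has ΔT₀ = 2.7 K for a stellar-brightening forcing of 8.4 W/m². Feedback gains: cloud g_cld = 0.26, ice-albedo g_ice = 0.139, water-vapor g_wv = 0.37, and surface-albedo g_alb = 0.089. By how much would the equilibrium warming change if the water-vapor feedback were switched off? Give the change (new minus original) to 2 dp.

Original: g = 0.858, ΔT = 2.7/(1−0.858) = 19.0141 K.
Without water-vapor: g' = 0.488, ΔT' = 2.7/(1−0.488) = 5.2734 K.
Change = 5.2734 − 19.0141 = -13.74 K.

-13.74 K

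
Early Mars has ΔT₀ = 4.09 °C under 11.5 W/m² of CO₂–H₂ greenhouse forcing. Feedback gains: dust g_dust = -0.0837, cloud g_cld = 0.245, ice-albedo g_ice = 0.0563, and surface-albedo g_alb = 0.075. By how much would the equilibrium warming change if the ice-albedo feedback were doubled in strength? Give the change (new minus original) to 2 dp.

0.50 °C

Original: g = 0.2926, ΔT = 4.09/(1−0.2926) = 5.7817 °C.
With doubled ice-albedo: g' = 0.3489, ΔT' = 4.09/(1−0.3489) = 6.2817 °C.
Change = 6.2817 − 5.7817 = 0.50 °C.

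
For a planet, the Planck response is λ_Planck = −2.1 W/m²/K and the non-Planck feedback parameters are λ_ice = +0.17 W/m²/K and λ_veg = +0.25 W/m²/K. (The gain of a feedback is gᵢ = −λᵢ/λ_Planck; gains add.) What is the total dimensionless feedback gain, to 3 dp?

Convert to gains: g_ice = 0.17/2.1 = 0.08095; g_veg = 0.25/2.1 = 0.119.
Total gain g = 0.19995.

0.200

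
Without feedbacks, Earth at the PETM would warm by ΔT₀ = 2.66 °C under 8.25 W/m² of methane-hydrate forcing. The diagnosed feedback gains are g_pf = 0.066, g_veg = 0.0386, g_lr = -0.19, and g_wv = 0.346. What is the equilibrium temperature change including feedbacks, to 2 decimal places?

Total gain g = 0.066 + 0.0386 − 0.19 + 0.346 = 0.2606.
Amplification A = 1/(1 − 0.2606) = 1.352.
ΔT = 2.66 × 1.352 = 3.60 °C.

3.60 °C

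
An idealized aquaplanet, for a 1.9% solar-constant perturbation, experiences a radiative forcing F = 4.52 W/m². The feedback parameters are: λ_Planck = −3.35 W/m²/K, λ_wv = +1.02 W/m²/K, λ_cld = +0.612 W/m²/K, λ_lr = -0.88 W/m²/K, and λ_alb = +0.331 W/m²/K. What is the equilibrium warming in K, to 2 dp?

1.99 K

Net feedback parameter λ = (−3.35) + (+1.02) + (+0.612) + (-0.88) + (+0.331) = -2.267 W/m²/K.
ΔT = −F/λ = −4.52/(-2.267) = 1.99 K.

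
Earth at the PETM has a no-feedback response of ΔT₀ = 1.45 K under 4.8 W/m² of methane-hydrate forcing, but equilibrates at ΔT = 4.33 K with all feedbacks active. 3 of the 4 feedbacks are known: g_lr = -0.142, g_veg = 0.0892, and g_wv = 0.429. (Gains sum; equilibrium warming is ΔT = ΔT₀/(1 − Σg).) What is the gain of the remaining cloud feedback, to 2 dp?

Amplification A = ΔT/ΔT₀ = 4.33/1.45 = 2.986.
Total gain g = 1 − 1/A = 1 − 1/2.986 = 0.6651.
Known gains sum to -0.142 + 0.0892 + 0.429 = 0.3762.
g_cld = 0.6651 − 0.3762 = 0.29.

0.29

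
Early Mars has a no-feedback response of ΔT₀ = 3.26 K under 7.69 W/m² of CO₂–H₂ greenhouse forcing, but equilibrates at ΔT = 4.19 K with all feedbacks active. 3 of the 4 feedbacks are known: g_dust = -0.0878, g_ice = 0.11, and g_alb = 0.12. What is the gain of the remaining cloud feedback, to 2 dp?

Amplification A = ΔT/ΔT₀ = 4.19/3.26 = 1.285.
Total gain g = 1 − 1/A = 1 − 1/1.285 = 0.2218.
Known gains sum to -0.0878 + 0.11 + 0.12 = 0.1422.
g_cld = 0.2218 − 0.1422 = 0.08.

0.08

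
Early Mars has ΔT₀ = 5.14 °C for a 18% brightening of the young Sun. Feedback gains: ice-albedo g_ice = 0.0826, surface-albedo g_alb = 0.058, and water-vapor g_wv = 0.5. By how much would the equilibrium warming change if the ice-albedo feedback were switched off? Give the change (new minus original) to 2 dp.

-2.67 °C

Original: g = 0.6406, ΔT = 5.14/(1−0.6406) = 14.3016 °C.
Without ice-albedo: g' = 0.558, ΔT' = 5.14/(1−0.558) = 11.6290 °C.
Change = 11.6290 − 14.3016 = -2.67 °C.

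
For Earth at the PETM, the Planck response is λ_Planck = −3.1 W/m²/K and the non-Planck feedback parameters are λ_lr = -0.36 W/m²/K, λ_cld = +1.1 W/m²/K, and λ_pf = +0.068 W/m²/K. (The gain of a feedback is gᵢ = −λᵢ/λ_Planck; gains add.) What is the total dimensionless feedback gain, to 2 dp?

Convert to gains: g_lr = -0.36/3.1 = -0.1161; g_cld = 1.1/3.1 = 0.3548; g_pf = 0.068/3.1 = 0.02194.
Total gain g = 0.26064.

0.26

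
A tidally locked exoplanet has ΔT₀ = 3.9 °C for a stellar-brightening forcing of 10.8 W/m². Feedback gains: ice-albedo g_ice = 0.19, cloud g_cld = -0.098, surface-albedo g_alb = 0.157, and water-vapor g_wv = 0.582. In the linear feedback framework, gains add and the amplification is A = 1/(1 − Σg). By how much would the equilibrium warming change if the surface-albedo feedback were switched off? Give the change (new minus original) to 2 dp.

-11.11 °C

Original: g = 0.831, ΔT = 3.9/(1−0.831) = 23.0769 °C.
Without surface-albedo: g' = 0.674, ΔT' = 3.9/(1−0.674) = 11.9632 °C.
Change = 11.9632 − 23.0769 = -11.11 °C.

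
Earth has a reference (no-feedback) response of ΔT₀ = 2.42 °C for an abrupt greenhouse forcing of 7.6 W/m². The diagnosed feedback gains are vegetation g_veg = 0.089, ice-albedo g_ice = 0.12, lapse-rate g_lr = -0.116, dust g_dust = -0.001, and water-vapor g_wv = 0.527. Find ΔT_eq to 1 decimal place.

Total gain g = 0.089 + 0.12 − 0.116 − 0.001 + 0.527 = 0.619.
Amplification A = 1/(1 − 0.619) = 2.625.
ΔT = 2.42 × 2.625 = 6.4 °C.

6.4 °C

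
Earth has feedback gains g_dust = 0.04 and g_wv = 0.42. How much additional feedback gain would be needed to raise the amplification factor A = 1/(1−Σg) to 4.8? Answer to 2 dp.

Current total gain = 0.46.
Target gain for A = 4.8: g* = 1 − 1/4.8 = 0.7917.
Additional gain needed = 0.7917 − 0.46 = 0.33.

0.33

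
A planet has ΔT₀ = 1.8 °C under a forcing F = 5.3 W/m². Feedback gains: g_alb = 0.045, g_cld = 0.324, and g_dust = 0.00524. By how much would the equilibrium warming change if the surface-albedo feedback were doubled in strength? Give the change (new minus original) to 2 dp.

0.22 °C

Original: g = 0.37424, ΔT = 1.8/(1−0.37424) = 2.8765 °C.
With doubled surface-albedo: g' = 0.41924, ΔT' = 1.8/(1−0.41924) = 3.0994 °C.
Change = 3.0994 − 2.8765 = 0.22 °C.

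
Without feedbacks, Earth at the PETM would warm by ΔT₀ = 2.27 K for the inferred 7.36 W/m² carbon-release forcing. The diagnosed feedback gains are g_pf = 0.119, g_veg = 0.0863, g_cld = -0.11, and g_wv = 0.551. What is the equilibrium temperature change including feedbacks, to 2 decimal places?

6.42 K

Total gain g = 0.119 + 0.0863 − 0.11 + 0.551 = 0.6463.
Amplification A = 1/(1 − 0.6463) = 2.827.
ΔT = 2.27 × 2.827 = 6.42 K.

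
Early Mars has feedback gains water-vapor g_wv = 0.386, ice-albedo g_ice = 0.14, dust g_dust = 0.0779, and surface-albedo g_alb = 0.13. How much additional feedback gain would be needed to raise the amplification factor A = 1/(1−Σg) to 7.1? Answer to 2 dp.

Current total gain = 0.7339.
Target gain for A = 7.1: g* = 1 − 1/7.1 = 0.8592.
Additional gain needed = 0.8592 − 0.7339 = 0.13.

0.13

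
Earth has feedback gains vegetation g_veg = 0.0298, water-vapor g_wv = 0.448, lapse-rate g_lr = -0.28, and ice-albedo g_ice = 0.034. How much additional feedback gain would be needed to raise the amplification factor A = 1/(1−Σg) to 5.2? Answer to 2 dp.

Current total gain = 0.2318.
Target gain for A = 5.2: g* = 1 − 1/5.2 = 0.8077.
Additional gain needed = 0.8077 − 0.2318 = 0.58.

0.58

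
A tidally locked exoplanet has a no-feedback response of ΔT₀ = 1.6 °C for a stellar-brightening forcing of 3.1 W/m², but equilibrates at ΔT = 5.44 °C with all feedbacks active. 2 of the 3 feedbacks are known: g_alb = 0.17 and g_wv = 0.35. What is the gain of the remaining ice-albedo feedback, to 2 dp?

Amplification A = ΔT/ΔT₀ = 5.44/1.6 = 3.4.
Total gain g = 1 − 1/A = 1 − 1/3.4 = 0.7059.
Known gains sum to 0.17 + 0.35 = 0.52.
g_ice = 0.7059 − 0.52 = 0.19.

0.19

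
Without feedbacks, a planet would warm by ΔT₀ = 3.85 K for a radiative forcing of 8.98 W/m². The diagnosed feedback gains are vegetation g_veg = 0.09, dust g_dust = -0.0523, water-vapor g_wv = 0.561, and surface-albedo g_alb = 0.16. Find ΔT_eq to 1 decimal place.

16.0 K

Total gain g = 0.09 − 0.0523 + 0.561 + 0.16 = 0.7587.
Amplification A = 1/(1 − 0.7587) = 4.144.
ΔT = 3.85 × 4.144 = 16.0 K.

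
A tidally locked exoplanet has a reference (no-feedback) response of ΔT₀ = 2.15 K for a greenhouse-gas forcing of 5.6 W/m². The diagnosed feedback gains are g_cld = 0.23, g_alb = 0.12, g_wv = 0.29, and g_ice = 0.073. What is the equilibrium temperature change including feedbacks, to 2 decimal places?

Total gain g = 0.23 + 0.12 + 0.29 + 0.073 = 0.713.
Amplification A = 1/(1 − 0.713) = 3.484.
ΔT = 2.15 × 3.484 = 7.49 K.

7.49 K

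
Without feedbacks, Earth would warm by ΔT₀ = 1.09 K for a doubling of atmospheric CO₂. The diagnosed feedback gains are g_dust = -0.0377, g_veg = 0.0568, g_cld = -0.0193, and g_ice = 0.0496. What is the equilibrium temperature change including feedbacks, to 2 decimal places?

1.15 K

Total gain g = -0.0377 + 0.0568 − 0.0193 + 0.0496 = 0.0494.
Amplification A = 1/(1 − 0.0494) = 1.052.
ΔT = 1.09 × 1.052 = 1.15 K.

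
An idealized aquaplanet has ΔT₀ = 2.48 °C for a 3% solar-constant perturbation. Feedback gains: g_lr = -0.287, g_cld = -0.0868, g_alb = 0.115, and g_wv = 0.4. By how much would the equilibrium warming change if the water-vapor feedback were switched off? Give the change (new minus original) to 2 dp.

Original: g = 0.1412, ΔT = 2.48/(1−0.1412) = 2.8878 °C.
Without water-vapor: g' = -0.2588, ΔT' = 2.48/(1+0.2588) = 1.9701 °C.
Change = 1.9701 − 2.8878 = -0.92 °C.

-0.92 °C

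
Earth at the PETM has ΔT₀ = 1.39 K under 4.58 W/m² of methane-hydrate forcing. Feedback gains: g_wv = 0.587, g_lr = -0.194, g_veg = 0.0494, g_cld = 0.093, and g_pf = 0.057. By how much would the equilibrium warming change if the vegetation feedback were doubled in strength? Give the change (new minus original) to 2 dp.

0.47 K

Original: g = 0.5924, ΔT = 1.39/(1−0.5924) = 3.4102 K.
With doubled vegetation: g' = 0.6418, ΔT' = 1.39/(1−0.6418) = 3.8805 K.
Change = 3.8805 − 3.4102 = 0.47 K.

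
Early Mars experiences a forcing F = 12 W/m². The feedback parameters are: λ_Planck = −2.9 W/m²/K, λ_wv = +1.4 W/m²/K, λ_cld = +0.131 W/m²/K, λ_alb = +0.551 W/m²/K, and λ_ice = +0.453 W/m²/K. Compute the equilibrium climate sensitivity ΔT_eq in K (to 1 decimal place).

Net feedback parameter λ = (−2.9) + (+1.4) + (+0.131) + (+0.551) + (+0.453) = -0.365 W/m²/K.
ΔT = −F/λ = −12/(-0.365) = 32.9 K.

32.9 K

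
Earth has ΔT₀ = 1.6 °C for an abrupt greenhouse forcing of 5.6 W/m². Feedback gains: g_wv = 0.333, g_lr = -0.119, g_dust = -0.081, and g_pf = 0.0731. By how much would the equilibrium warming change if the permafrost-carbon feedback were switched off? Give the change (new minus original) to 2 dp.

-0.17 °C

Original: g = 0.2061, ΔT = 1.6/(1−0.2061) = 2.0154 °C.
Without permafrost-carbon: g' = 0.133, ΔT' = 1.6/(1−0.133) = 1.8454 °C.
Change = 1.8454 − 2.0154 = -0.17 °C.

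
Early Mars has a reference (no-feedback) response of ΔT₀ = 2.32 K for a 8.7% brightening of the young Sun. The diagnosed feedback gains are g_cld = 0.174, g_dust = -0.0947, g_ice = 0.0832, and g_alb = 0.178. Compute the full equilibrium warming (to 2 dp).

3.52 K

Total gain g = 0.174 − 0.0947 + 0.0832 + 0.178 = 0.3405.
Amplification A = 1/(1 − 0.3405) = 1.516.
ΔT = 2.32 × 1.516 = 3.52 K.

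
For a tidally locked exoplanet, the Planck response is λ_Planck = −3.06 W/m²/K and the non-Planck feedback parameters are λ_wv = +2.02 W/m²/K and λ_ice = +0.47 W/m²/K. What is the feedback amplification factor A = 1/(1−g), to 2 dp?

Convert to gains: g_wv = 2.02/3.06 = 0.6601; g_ice = 0.47/3.06 = 0.1536.
Total gain g = 0.8137.
A = 1/(1 − 0.8137) = 5.37.

5.37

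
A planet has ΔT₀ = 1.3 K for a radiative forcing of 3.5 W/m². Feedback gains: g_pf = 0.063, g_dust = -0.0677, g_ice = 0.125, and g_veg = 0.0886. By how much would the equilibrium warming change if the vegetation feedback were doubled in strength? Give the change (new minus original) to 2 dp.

0.21 K

Original: g = 0.2089, ΔT = 1.3/(1−0.2089) = 1.6433 K.
With doubled vegetation: g' = 0.2975, ΔT' = 1.3/(1−0.2975) = 1.8505 K.
Change = 1.8505 − 1.6433 = 0.21 K.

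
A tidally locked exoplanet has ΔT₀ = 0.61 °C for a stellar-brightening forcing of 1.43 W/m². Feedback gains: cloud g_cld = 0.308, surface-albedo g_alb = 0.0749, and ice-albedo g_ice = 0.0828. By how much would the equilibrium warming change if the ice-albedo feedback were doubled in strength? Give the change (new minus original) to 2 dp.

0.21 °C

Original: g = 0.4657, ΔT = 0.61/(1−0.4657) = 1.1417 °C.
With doubled ice-albedo: g' = 0.5485, ΔT' = 0.61/(1−0.5485) = 1.3511 °C.
Change = 1.3511 − 1.1417 = 0.21 °C.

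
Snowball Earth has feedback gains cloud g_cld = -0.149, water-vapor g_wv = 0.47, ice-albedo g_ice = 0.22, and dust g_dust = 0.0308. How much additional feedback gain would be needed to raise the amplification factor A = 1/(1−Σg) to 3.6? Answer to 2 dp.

Current total gain = 0.5718.
Target gain for A = 3.6: g* = 1 − 1/3.6 = 0.7222.
Additional gain needed = 0.7222 − 0.5718 = 0.15.

0.15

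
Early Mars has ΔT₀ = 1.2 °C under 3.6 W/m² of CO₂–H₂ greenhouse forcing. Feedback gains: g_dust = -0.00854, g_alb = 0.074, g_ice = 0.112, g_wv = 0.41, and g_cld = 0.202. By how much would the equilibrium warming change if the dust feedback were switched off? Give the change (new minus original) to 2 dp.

Original: g = 0.78946, ΔT = 1.2/(1−0.78946) = 5.6996 °C.
Without dust: g' = 0.798, ΔT' = 1.2/(1−0.798) = 5.9406 °C.
Change = 5.9406 − 5.6996 = 0.24 °C.

0.24 °C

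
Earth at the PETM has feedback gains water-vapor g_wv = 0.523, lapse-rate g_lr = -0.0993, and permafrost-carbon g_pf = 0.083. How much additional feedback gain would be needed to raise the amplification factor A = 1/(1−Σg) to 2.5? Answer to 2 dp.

0.09

Current total gain = 0.5067.
Target gain for A = 2.5: g* = 1 − 1/2.5 = 0.6.
Additional gain needed = 0.6 − 0.5067 = 0.09.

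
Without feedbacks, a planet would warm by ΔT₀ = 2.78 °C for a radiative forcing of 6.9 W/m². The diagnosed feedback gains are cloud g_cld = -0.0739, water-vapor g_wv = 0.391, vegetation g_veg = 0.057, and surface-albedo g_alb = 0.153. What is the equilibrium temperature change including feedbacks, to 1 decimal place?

5.9 °C

Total gain g = -0.0739 + 0.391 + 0.057 + 0.153 = 0.5271.
Amplification A = 1/(1 − 0.5271) = 2.115.
ΔT = 2.78 × 2.115 = 5.9 °C.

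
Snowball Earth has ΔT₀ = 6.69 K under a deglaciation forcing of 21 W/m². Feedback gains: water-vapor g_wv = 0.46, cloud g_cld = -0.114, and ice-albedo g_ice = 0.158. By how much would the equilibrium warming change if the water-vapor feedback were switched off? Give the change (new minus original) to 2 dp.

Original: g = 0.504, ΔT = 6.69/(1−0.504) = 13.4879 K.
Without water-vapor: g' = 0.044, ΔT' = 6.69/(1−0.044) = 6.9979 K.
Change = 6.9979 − 13.4879 = -6.49 K.

-6.49 K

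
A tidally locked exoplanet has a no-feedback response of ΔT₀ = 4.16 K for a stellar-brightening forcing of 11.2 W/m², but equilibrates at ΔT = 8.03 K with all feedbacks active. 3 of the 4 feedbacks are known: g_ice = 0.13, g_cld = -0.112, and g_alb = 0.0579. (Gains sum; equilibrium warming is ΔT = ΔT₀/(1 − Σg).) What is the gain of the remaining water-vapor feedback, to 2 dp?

Amplification A = ΔT/ΔT₀ = 8.03/4.16 = 1.93.
Total gain g = 1 − 1/A = 1 − 1/1.93 = 0.4819.
Known gains sum to 0.13 − 0.112 + 0.0579 = 0.0759.
g_wv = 0.4819 − 0.0759 = 0.41.

0.41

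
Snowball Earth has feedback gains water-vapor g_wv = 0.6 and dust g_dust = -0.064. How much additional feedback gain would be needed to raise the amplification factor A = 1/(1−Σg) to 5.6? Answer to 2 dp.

0.29

Current total gain = 0.536.
Target gain for A = 5.6: g* = 1 − 1/5.6 = 0.8214.
Additional gain needed = 0.8214 − 0.536 = 0.29.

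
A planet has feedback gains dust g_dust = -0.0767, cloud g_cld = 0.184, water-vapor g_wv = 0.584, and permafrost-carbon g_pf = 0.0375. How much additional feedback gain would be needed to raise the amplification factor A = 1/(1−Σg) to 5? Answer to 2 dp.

Current total gain = 0.7288.
Target gain for A = 5: g* = 1 − 1/5 = 0.8.
Additional gain needed = 0.8 − 0.7288 = 0.07.

0.07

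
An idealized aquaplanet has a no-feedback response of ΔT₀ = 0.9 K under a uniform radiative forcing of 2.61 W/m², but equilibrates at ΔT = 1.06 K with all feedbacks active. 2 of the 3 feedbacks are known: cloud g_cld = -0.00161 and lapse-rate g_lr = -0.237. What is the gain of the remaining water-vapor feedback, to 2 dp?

0.39

Amplification A = ΔT/ΔT₀ = 1.06/0.9 = 1.178.
Total gain g = 1 − 1/A = 1 − 1/1.178 = 0.1511.
Known gains sum to -0.00161 − 0.237 = -0.23861.
g_wv = 0.1511 + 0.23861 = 0.39.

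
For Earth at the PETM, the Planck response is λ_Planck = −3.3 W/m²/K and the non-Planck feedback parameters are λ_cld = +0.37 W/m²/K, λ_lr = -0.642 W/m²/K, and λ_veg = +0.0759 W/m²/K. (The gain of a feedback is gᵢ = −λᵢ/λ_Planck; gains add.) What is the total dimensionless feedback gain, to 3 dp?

-0.059

Convert to gains: g_cld = 0.37/3.3 = 0.1121; g_lr = -0.642/3.3 = -0.1945; g_veg = 0.0759/3.3 = 0.023.
Total gain g = -0.0594.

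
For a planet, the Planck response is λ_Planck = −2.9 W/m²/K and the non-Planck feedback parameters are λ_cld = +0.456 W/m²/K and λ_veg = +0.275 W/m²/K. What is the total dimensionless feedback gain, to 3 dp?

0.252

Convert to gains: g_cld = 0.456/2.9 = 0.1572; g_veg = 0.275/2.9 = 0.09483.
Total gain g = 0.25203.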